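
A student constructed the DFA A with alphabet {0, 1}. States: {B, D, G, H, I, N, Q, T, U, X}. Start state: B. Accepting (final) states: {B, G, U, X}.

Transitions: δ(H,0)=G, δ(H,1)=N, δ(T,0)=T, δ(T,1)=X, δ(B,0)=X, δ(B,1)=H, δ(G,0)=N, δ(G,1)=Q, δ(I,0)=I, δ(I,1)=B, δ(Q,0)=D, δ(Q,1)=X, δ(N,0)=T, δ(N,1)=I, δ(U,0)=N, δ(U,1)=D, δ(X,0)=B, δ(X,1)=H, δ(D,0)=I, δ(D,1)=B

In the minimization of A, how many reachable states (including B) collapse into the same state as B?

2

First remove the unreachable states {U}; 9 states remain.
P0 = {B,G,X} | {D,H,I,N,Q,T}.
Split {B,G,X} by δ(·,0) → {B,X} and {G}.
Refine {D,H,I,N,Q,T} on symbol 0: members go to different blocks, giving {D,I,N,Q,T} and {H}.
On input 1, block {D,I,N,Q,T} splits into {D,I,Q,T} and {N}.
No further refinement is possible. Final partition (5 blocks): {B,X} | {D,I,Q,T} | {G} | {H} | {N}.
The equivalence class containing B is {B,X}, of size 2.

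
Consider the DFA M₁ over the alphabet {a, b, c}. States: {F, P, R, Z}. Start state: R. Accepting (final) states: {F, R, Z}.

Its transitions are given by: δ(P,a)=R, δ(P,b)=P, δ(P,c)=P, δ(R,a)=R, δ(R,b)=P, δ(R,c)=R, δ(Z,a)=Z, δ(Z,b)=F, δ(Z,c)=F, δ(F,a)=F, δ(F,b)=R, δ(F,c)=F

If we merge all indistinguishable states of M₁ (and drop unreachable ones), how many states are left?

2

States {F,Z} cannot be reached from the start state, so discard them.
Start with accepting vs non-accepting: {R} | {P}.
Stable partition: {R} | {P} — 2 equivalence classes.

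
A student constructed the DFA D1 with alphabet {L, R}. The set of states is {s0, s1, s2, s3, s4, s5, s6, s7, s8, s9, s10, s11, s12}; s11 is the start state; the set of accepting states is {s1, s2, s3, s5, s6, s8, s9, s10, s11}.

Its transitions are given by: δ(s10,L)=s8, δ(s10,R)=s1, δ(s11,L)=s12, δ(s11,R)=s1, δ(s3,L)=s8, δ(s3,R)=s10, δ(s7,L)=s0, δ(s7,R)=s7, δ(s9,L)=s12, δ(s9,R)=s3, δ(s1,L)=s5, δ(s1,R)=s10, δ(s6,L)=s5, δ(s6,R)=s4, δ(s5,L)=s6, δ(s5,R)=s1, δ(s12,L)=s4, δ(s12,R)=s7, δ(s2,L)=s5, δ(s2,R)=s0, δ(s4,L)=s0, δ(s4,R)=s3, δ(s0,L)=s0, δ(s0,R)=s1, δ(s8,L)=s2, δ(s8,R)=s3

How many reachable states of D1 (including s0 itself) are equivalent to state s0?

2

Reachable states from the start: {s0,s1,s2,s3,s4,s5,s6,s7,s8,s10,s11,s12}. Unreachable: {s9} — drop them.
Start with accepting vs non-accepting: {s1,s2,s3,s5,s6,s8,s10,s11} | {s0,s4,s7,s12}.
Split {s1,s2,s3,s5,s6,s8,s10,s11} by δ(·,L) → {s1,s2,s3,s5,s6,s8,s10} and {s11}.
Refine {s1,s2,s3,s5,s6,s8,s10} on symbol R: members go to different blocks, giving {s1,s3,s5,s8,s10} and {s2,s6}.
On input L, block {s1,s3,s5,s8,s10} splits into {s1,s3,s10} and {s5,s8}.
Split {s0,s4,s7,s12} by δ(·,R) → {s0,s4} and {s7,s12}.
The partition is now stable with 6 blocks: {s1,s3,s10} | {s0,s4} | {s11} | {s2,s6} | {s5,s8} | {s7,s12}.
State s0 belongs to the block {s0,s4}, which has 2 states.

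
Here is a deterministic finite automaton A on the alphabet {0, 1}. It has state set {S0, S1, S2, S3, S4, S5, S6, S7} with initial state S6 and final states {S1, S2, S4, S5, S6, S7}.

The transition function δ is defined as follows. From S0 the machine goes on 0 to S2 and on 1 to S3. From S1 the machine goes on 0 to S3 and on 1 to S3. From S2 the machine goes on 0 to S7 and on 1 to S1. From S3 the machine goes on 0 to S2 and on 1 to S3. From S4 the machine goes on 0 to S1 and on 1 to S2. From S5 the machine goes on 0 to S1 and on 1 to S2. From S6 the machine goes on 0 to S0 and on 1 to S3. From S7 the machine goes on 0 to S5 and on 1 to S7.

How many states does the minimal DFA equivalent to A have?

Reachable states from the start: {S0,S1,S2,S3,S5,S6,S7}. Unreachable: {S4} — drop them.
P0 = {S1,S2,S5,S6,S7} | {S0,S3}.
On input 0, block {S1,S2,S5,S6,S7} splits into {S2,S5,S7} and {S1,S6}.
On input 0, block {S2,S5,S7} splits into {S2,S7} and {S5}.
Split {S2,S7} by δ(·,0) → {S2} and {S7}.
No further refinement is possible. Final partition (5 blocks): {S2} | {S0,S3} | {S1,S6} | {S5} | {S7}.

5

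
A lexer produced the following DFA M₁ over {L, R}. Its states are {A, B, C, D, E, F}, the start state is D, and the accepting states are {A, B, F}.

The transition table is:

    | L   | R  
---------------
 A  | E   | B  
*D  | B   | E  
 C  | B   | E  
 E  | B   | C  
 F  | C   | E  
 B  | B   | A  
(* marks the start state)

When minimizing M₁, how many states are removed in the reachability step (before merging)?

1

No path from D leads to F; the other 5 states are all reachable.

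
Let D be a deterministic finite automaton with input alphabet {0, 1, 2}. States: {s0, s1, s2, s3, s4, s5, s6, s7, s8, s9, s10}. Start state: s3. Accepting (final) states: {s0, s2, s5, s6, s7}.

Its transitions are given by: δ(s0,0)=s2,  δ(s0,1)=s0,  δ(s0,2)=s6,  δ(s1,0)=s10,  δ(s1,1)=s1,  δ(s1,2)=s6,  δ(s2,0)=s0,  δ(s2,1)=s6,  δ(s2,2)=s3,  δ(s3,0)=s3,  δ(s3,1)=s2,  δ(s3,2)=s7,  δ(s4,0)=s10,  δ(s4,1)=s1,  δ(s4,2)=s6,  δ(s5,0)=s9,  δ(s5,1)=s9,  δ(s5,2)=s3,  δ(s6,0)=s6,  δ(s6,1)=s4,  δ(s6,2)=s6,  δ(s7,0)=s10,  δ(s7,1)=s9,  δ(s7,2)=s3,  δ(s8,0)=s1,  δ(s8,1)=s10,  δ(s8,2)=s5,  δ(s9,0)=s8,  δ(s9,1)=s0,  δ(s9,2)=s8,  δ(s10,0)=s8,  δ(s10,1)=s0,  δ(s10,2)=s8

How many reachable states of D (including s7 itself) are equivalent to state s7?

P0 = {s0,s2,s5,s6,s7} | {s1,s3,s4,s8,s9,s10}.
Split {s0,s2,s5,s6,s7} by δ(·,0) → {s0,s2,s6} and {s5,s7}.
On input 1, block {s0,s2,s6} splits into {s0,s2} and {s6}.
Refine {s0,s2} on symbol 1: members go to different blocks, giving {s0} and {s2}.
On input 1, block {s1,s3,s4,s8,s9,s10} splits into {s1,s4,s8} and {s9,s10} and {s3}.
Refine {s1,s4,s8} on symbol 0: members go to different blocks, giving {s1,s4} and {s8}.
No further refinement is possible. Final partition (8 blocks): {s0} | {s1,s4} | {s5,s7} | {s6} | {s2} | {s9,s10} | {s3} | {s8}.
State s7 belongs to the block {s5,s7}, which has 2 states.

2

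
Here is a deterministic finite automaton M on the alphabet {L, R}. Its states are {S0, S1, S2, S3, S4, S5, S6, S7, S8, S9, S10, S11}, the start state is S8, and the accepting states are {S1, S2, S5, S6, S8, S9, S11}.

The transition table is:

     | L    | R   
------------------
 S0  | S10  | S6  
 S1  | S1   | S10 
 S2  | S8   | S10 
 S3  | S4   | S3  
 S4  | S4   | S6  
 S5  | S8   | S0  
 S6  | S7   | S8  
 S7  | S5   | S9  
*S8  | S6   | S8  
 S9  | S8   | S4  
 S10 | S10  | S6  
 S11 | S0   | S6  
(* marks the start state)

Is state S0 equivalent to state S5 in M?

First remove the unreachable states {S1,S2,S3,S11}; 8 states remain.
Start with accepting vs non-accepting: {S5,S6,S8,S9} | {S0,S4,S7,S10}.
Refine {S5,S6,S8,S9} on symbol L: members go to different blocks, giving {S5,S8,S9} and {S6}.
On input L, block {S5,S8,S9} splits into {S5,S9} and {S8}.
Refine {S0,S4,S7,S10} on symbol L: members go to different blocks, giving {S0,S4,S10} and {S7}.
The partition is now stable with 5 blocks: {S5,S9} | {S0,S4,S10} | {S6} | {S8} | {S7}.
S0 and S5 end up in different blocks, so they are distinguishable. For instance, the string 'ε' is accepted from only S5.

No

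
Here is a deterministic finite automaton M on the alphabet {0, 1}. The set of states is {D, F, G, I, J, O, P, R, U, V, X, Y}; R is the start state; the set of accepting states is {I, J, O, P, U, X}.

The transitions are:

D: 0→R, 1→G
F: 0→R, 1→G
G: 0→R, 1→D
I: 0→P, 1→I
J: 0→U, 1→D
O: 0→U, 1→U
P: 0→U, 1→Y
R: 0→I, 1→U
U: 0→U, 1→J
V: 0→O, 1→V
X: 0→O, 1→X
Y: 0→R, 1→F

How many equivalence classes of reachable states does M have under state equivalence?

5

Reachable states from the start: {D,F,G,I,J,P,R,U,Y}. Unreachable: {O,V,X} — drop them.
Start with accepting vs non-accepting: {I,J,P,U} | {D,F,G,R,Y}.
Refine {I,J,P,U} on symbol 1: members go to different blocks, giving {J,P} and {I,U}.
Split {D,F,G,R,Y} by δ(·,0) → {D,F,G,Y} and {R}.
Split {I,U} by δ(·,0) → {I} and {U}.
The partition is now stable with 5 blocks: {J,P} | {D,F,G,Y} | {I} | {R} | {U}.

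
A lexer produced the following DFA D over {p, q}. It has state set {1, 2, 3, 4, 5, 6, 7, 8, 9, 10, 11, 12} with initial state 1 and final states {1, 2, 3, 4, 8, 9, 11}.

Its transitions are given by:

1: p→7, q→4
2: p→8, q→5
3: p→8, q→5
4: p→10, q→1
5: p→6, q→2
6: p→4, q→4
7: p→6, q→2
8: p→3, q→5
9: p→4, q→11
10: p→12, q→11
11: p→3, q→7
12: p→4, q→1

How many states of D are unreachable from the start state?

BFS from 1 reaches {1, 2, 3, 4, 5, 6, 7, 8, 10, 11, 12}; the 1 state(s) 9 are never visited.

1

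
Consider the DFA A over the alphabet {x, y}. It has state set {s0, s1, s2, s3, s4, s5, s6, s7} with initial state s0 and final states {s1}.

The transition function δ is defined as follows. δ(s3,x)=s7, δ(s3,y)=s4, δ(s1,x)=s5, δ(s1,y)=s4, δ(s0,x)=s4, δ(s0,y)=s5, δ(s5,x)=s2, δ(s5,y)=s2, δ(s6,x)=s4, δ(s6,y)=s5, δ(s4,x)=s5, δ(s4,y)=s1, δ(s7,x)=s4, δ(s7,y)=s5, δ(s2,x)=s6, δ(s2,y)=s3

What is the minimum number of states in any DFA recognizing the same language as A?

Every state is reachable, so we keep all 8.
Start with accepting vs non-accepting: {s1} | {s0,s2,s3,s4,s5,s6,s7}.
Split {s0,s2,s3,s4,s5,s6,s7} by δ(·,y) → {s0,s2,s3,s5,s6,s7} and {s4}.
Refine {s0,s2,s3,s5,s6,s7} on symbol x: members go to different blocks, giving {s0,s6,s7} and {s2,s3,s5}.
Split {s2,s3,s5} by δ(·,x) → {s2,s3} and {s5}.
On input y, block {s2,s3} splits into {s2} and {s3}.
No further refinement is possible. Final partition (6 blocks): {s1} | {s0,s6,s7} | {s4} | {s2} | {s5} | {s3}.

6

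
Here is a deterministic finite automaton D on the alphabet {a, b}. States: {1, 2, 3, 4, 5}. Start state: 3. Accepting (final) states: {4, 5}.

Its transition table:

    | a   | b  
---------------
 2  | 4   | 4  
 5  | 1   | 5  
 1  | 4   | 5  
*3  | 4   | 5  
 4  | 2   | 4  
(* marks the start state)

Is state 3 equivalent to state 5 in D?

No

Initial partition by acceptance: {4,5} | {1,2,3}.
The partition is now stable with 2 blocks: {4,5} | {1,2,3}.
3 and 5 end up in different blocks, so they are distinguishable. For instance, the string 'ε' is accepted from only 5.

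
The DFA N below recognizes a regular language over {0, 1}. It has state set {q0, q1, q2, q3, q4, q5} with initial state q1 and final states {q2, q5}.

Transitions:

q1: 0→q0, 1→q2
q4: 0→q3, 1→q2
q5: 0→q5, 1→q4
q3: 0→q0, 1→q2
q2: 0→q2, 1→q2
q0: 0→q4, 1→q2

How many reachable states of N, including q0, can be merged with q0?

States {q5} cannot be reached from the start state, so discard them.
Initial partition by acceptance: {q2} | {q0,q1,q3,q4}.
No further refinement is possible. Final partition (2 blocks): {q2} | {q0,q1,q3,q4}.
The equivalence class containing q0 is {q0,q1,q3,q4}, of size 4.

4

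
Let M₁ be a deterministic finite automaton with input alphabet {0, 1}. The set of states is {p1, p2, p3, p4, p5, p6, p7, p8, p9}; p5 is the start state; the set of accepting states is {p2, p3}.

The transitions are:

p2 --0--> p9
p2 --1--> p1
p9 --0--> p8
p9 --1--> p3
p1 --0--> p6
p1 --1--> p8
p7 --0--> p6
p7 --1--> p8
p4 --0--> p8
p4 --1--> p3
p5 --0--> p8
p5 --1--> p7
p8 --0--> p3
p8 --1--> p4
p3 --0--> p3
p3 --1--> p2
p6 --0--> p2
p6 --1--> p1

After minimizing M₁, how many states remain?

Every state is reachable, so we keep all 9.
Start with accepting vs non-accepting: {p2,p3} | {p1,p4,p5,p6,p7,p8,p9}.
Refine {p2,p3} on symbol 0: members go to different blocks, giving {p2} and {p3}.
Split {p1,p4,p5,p6,p7,p8,p9} by δ(·,0) → {p1,p4,p5,p7,p9} and {p6} and {p8}.
Refine {p1,p4,p5,p7,p9} on symbol 0: members go to different blocks, giving {p4,p5,p9} and {p1,p7}.
Split {p4,p5,p9} by δ(·,1) → {p4,p9} and {p5}.
Stable partition: {p2} | {p4,p9} | {p3} | {p6} | {p8} | {p1,p7} | {p5} — 7 equivalence classes.

7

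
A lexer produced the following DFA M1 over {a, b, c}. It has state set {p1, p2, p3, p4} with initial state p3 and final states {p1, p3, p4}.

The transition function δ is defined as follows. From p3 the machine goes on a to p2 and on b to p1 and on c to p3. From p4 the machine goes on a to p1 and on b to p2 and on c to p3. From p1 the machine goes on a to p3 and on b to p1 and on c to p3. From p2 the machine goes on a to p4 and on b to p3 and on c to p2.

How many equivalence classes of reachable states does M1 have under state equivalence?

4

Initial partition by acceptance: {p1,p3,p4} | {p2}.
On input a, block {p1,p3,p4} splits into {p1,p4} and {p3}.
Refine {p1,p4} on symbol a: members go to different blocks, giving {p1} and {p4}.
Stable partition: {p1} | {p2} | {p3} | {p4} — 4 equivalence classes.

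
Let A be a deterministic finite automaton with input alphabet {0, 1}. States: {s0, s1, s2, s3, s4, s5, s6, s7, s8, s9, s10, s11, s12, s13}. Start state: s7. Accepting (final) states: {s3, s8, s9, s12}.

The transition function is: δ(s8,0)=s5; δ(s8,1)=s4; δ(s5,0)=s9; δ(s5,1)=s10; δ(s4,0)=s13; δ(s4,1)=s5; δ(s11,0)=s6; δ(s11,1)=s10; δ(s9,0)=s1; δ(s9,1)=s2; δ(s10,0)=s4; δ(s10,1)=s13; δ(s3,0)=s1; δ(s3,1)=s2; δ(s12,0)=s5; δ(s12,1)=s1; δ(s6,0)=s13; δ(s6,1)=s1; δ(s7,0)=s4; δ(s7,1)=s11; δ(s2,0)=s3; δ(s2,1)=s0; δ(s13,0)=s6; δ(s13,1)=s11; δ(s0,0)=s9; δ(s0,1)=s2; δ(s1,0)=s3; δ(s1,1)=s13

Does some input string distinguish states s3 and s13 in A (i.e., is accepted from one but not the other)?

Yes

First remove the unreachable states {s8,s12}; 12 states remain.
P0 = {s3,s9} | {s0,s1,s2,s4,s5,s6,s7,s10,s11,s13}.
Refine {s0,s1,s2,s4,s5,s6,s7,s10,s11,s13} on symbol 0: members go to different blocks, giving {s4,s6,s7,s10,s11,s13} and {s0,s1,s2,s5}.
Split {s4,s6,s7,s10,s11,s13} by δ(·,1) → {s7,s10,s11,s13} and {s4,s6}.
On input 1, block {s0,s1,s2,s5} splits into {s0,s2} and {s1,s5}.
Stable partition: {s3,s9} | {s7,s10,s11,s13} | {s0,s2} | {s4,s6} | {s1,s5} — 5 equivalence classes.
s3 and s13 end up in different blocks, so they are distinguishable. For instance, the string 'ε' is accepted from only s3.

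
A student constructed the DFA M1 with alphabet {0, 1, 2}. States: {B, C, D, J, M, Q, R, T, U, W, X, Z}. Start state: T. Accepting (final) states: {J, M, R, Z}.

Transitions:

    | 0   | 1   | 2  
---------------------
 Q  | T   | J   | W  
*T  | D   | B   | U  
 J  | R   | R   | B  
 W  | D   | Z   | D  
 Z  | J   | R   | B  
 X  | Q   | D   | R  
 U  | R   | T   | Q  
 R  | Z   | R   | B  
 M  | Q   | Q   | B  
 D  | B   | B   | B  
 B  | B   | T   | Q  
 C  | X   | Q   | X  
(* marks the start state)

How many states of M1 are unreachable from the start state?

BFS from T reaches {B, D, J, Q, R, T, U, W, Z}; the 3 state(s) C, M, X are never visited.

3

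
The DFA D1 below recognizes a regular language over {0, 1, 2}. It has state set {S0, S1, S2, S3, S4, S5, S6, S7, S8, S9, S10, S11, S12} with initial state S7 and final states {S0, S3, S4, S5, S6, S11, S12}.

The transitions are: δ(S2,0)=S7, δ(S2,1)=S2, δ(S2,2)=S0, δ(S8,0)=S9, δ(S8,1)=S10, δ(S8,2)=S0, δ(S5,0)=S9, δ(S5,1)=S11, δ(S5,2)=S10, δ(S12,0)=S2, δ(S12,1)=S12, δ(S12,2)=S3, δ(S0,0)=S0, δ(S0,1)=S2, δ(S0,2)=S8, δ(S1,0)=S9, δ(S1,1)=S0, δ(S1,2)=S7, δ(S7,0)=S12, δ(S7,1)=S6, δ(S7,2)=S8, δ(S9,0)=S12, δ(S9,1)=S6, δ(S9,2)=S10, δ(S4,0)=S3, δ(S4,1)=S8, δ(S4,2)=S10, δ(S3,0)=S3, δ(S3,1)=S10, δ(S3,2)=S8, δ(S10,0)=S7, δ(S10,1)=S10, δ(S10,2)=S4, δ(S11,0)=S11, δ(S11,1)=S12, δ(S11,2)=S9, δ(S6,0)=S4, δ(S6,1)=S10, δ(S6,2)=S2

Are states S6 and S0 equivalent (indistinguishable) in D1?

Yes

First remove the unreachable states {S1,S5,S11}; 10 states remain.
Start with accepting vs non-accepting: {S0,S3,S4,S6,S12} | {S2,S7,S8,S9,S10}.
Split {S0,S3,S4,S6,S12} by δ(·,0) → {S0,S3,S4,S6} and {S12}.
On input 0, block {S2,S7,S8,S9,S10} splits into {S2,S8,S10} and {S7,S9}.
The partition is now stable with 4 blocks: {S0,S3,S4,S6} | {S2,S8,S10} | {S12} | {S7,S9}.
S6 and S0 lie in the same block of the stable partition, so they are equivalent — no string distinguishes them.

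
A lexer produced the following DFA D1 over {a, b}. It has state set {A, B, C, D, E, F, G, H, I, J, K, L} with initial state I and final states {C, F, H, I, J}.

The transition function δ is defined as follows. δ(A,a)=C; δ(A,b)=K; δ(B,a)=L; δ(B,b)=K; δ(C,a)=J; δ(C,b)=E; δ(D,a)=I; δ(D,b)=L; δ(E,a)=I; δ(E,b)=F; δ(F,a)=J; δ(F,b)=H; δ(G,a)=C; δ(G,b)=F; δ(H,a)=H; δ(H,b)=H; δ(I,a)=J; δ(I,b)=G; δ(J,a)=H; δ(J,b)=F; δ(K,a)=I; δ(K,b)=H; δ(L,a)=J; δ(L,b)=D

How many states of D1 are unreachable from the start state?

BFS from I reaches {C, E, F, G, H, I, J}; the 5 state(s) A, B, D, K, L are never visited.

5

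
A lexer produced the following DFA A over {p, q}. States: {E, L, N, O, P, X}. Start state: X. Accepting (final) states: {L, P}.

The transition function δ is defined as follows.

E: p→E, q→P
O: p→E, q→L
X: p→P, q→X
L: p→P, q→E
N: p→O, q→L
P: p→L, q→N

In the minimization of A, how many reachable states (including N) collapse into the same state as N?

3

Every state is reachable, so we keep all 6.
Start with accepting vs non-accepting: {L,P} | {E,N,O,X}.
Refine {E,N,O,X} on symbol p: members go to different blocks, giving {E,N,O} and {X}.
No further refinement is possible. Final partition (3 blocks): {L,P} | {E,N,O} | {X}.
State N belongs to the block {E,N,O}, which has 3 states.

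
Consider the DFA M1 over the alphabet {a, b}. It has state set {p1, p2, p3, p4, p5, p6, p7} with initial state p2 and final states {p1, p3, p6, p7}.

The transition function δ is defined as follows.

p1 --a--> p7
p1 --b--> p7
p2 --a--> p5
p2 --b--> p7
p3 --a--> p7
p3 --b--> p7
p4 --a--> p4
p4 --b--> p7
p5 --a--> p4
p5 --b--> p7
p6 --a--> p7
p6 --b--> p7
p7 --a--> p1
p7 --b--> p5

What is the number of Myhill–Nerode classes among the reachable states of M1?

3

First remove the unreachable states {p3,p6}; 5 states remain.
Start with accepting vs non-accepting: {p1,p7} | {p2,p4,p5}.
On input b, block {p1,p7} splits into {p1} and {p7}.
Stable partition: {p1} | {p2,p4,p5} | {p7} — 3 equivalence classes.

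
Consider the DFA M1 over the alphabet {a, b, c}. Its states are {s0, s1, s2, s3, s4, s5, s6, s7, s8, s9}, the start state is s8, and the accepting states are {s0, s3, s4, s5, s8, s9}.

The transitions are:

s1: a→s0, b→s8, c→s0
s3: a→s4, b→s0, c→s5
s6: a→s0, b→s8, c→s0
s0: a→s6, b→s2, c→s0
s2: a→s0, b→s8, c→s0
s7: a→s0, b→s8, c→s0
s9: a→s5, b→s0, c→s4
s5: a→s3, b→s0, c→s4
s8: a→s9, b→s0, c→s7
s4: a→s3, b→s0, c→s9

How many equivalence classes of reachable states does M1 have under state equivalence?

4

Reachable states from the start: {s0,s2,s3,s4,s5,s6,s7,s8,s9}. Unreachable: {s1} — drop them.
Start with accepting vs non-accepting: {s0,s3,s4,s5,s8,s9} | {s2,s6,s7}.
Split {s0,s3,s4,s5,s8,s9} by δ(·,a) → {s3,s4,s5,s8,s9} and {s0}.
Split {s3,s4,s5,s8,s9} by δ(·,c) → {s3,s4,s5,s9} and {s8}.
The partition is now stable with 4 blocks: {s3,s4,s5,s9} | {s2,s6,s7} | {s0} | {s8}.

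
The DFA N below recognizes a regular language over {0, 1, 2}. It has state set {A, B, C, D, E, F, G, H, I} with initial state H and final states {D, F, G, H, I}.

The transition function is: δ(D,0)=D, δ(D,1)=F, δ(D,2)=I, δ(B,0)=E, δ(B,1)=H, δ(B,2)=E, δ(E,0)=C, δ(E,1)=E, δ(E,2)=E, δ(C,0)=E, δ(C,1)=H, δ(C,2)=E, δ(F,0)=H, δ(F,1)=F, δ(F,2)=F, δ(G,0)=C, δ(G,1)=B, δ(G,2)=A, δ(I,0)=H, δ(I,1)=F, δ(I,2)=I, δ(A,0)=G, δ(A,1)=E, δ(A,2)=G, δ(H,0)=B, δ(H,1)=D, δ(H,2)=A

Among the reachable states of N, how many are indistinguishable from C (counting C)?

Every state is reachable, so we keep all 9.
P0 = {D,F,G,H,I} | {A,B,C,E}.
Refine {D,F,G,H,I} on symbol 0: members go to different blocks, giving {D,F,I} and {G,H}.
Refine {D,F,I} on symbol 0: members go to different blocks, giving {F,I} and {D}.
On input 0, block {A,B,C,E} splits into {B,C,E} and {A}.
On input 1, block {B,C,E} splits into {B,C} and {E}.
Refine {G,H} on symbol 1: members go to different blocks, giving {G} and {H}.
Stable partition: {F,I} | {B,C} | {G} | {D} | {A} | {E} | {H} — 7 equivalence classes.
The equivalence class containing C is {B,C}, of size 2.

2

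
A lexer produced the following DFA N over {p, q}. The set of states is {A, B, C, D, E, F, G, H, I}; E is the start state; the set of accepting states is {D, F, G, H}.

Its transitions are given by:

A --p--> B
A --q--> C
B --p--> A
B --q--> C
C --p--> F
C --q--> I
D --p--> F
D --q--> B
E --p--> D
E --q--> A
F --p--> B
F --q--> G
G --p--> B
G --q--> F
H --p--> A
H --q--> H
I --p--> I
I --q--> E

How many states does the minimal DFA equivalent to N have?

States {H} cannot be reached from the start state, so discard them.
Start with accepting vs non-accepting: {D,F,G} | {A,B,C,E,I}.
Refine {D,F,G} on symbol p: members go to different blocks, giving {F,G} and {D}.
Refine {A,B,C,E,I} on symbol p: members go to different blocks, giving {A,B,I} and {C} and {E}.
On input q, block {A,B,I} splits into {A,B} and {I}.
Stable partition: {F,G} | {A,B} | {D} | {C} | {E} | {I} — 6 equivalence classes.

6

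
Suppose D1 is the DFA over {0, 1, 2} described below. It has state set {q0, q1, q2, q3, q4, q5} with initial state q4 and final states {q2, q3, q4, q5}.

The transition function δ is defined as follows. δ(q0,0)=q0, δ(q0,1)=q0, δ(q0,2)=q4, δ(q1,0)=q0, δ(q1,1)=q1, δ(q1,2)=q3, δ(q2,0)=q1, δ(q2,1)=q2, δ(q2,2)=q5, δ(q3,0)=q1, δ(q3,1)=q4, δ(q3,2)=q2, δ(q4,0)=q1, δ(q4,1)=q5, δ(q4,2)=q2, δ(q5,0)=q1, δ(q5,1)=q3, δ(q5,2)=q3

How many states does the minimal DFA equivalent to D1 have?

2

Initial partition by acceptance: {q2,q3,q4,q5} | {q0,q1}.
The partition is now stable with 2 blocks: {q2,q3,q4,q5} | {q0,q1}.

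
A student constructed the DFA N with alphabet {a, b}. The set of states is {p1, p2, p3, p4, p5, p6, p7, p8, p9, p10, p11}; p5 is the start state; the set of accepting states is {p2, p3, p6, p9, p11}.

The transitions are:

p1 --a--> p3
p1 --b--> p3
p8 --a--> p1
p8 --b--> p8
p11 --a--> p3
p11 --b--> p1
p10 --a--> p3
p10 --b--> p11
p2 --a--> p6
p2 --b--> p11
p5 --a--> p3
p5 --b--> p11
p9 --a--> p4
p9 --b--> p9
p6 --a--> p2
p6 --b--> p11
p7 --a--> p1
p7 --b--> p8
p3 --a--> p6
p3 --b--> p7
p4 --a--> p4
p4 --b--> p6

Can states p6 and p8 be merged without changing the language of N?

No

Reachable states from the start: {p1,p2,p3,p5,p6,p7,p8,p11}. Unreachable: {p4,p9,p10} — drop them.
P0 = {p2,p3,p6,p11} | {p1,p5,p7,p8}.
Refine {p2,p3,p6,p11} on symbol b: members go to different blocks, giving {p2,p6} and {p3,p11}.
On input a, block {p1,p5,p7,p8} splits into {p1,p5} and {p7,p8}.
Split {p3,p11} by δ(·,a) → {p3} and {p11}.
On input b, block {p1,p5} splits into {p1} and {p5}.
No further refinement is possible. Final partition (6 blocks): {p2,p6} | {p1} | {p3} | {p7,p8} | {p11} | {p5}.
p6 and p8 end up in different blocks, so they are distinguishable. For instance, the string 'ε' is accepted from only p6.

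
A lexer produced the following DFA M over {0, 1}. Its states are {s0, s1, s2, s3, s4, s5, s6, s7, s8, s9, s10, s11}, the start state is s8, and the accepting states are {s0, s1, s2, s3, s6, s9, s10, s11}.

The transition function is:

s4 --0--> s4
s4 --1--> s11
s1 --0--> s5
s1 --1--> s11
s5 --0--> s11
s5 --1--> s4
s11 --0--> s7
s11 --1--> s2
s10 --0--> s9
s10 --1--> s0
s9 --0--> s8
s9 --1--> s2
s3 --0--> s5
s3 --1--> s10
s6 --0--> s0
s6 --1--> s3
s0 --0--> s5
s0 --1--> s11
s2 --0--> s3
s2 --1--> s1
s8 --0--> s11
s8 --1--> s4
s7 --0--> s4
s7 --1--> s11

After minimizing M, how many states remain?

First remove the unreachable states {s6}; 11 states remain.
P0 = {s0,s1,s2,s3,s9,s10,s11} | {s4,s5,s7,s8}.
On input 0, block {s0,s1,s2,s3,s9,s10,s11} splits into {s0,s1,s3,s9,s11} and {s2,s10}.
Split {s0,s1,s3,s9,s11} by δ(·,1) → {s3,s9,s11} and {s0,s1}.
Split {s4,s5,s7,s8} by δ(·,0) → {s4,s7} and {s5,s8}.
Split {s3,s9,s11} by δ(·,0) → {s3,s9} and {s11}.
Stable partition: {s3,s9} | {s4,s7} | {s2,s10} | {s0,s1} | {s5,s8} | {s11} — 6 equivalence classes.

6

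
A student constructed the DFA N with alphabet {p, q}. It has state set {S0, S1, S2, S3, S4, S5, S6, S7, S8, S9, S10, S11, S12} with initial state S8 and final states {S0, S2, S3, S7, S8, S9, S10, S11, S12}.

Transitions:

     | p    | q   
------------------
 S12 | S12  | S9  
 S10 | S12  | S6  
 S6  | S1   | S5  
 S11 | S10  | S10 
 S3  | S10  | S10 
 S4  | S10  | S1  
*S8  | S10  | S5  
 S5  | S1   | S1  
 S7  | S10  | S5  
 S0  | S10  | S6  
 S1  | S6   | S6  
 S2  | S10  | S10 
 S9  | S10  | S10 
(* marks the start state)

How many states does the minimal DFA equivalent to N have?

First remove the unreachable states {S0,S2,S3,S4,S7,S11}; 7 states remain.
Start with accepting vs non-accepting: {S8,S9,S10,S12} | {S1,S5,S6}.
Refine {S8,S9,S10,S12} on symbol q: members go to different blocks, giving {S8,S10} and {S9,S12}.
Refine {S8,S10} on symbol p: members go to different blocks, giving {S8} and {S10}.
Split {S9,S12} by δ(·,p) → {S9} and {S12}.
Stable partition: {S8} | {S1,S5,S6} | {S9} | {S10} | {S12} — 5 equivalence classes.

5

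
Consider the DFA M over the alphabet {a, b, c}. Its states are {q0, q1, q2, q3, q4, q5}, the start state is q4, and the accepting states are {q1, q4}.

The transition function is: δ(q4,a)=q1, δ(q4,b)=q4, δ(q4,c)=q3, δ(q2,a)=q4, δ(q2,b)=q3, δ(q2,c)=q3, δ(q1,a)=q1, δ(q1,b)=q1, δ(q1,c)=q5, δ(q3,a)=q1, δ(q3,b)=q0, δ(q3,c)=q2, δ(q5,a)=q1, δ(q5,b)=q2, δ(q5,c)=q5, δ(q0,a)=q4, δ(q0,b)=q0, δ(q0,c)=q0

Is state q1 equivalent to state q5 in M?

No

Every state is reachable, so we keep all 6.
Initial partition by acceptance: {q1,q4} | {q0,q2,q3,q5}.
The partition is now stable with 2 blocks: {q1,q4} | {q0,q2,q3,q5}.
q1 and q5 end up in different blocks, so they are distinguishable. For instance, the string 'ε' is accepted from only q1.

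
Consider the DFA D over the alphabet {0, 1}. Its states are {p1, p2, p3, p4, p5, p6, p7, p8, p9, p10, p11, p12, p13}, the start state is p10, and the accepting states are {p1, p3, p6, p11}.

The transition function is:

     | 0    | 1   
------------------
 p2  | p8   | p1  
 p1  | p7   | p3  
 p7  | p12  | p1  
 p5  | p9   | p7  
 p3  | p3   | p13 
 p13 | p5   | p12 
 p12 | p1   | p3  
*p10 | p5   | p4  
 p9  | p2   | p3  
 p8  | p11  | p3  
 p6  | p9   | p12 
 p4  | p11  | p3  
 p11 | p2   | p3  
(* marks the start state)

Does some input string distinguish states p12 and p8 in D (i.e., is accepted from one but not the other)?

No

First remove the unreachable states {p6}; 12 states remain.
Start with accepting vs non-accepting: {p1,p3,p11} | {p2,p4,p5,p7,p8,p9,p10,p12,p13}.
Split {p1,p3,p11} by δ(·,0) → {p1,p11} and {p3}.
Split {p2,p4,p5,p7,p8,p9,p10,p12,p13} by δ(·,0) → {p2,p5,p7,p9,p10,p13} and {p4,p8,p12}.
On input 0, block {p2,p5,p7,p9,p10,p13} splits into {p5,p9,p10,p13} and {p2,p7}.
On input 0, block {p5,p9,p10,p13} splits into {p5,p10,p13} and {p9}.
Refine {p5,p10,p13} on symbol 0: members go to different blocks, giving {p10,p13} and {p5}.
No further refinement is possible. Final partition (7 blocks): {p1,p11} | {p10,p13} | {p3} | {p4,p8,p12} | {p2,p7} | {p9} | {p5}.
p12 and p8 lie in the same block of the stable partition, so they are equivalent — no string distinguishes them.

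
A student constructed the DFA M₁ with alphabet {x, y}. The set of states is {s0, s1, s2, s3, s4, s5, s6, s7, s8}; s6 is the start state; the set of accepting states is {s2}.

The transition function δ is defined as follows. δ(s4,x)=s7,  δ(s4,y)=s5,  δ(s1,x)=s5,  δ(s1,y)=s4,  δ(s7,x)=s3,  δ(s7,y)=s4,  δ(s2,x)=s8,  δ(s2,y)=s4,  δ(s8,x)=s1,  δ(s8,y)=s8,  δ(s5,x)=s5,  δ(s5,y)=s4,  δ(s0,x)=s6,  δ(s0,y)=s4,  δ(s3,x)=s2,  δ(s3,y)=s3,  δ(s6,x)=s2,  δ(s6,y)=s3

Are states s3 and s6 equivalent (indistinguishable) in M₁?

First remove the unreachable states {s0}; 8 states remain.
Start with accepting vs non-accepting: {s2} | {s1,s3,s4,s5,s6,s7,s8}.
Refine {s1,s3,s4,s5,s6,s7,s8} on symbol x: members go to different blocks, giving {s1,s4,s5,s7,s8} and {s3,s6}.
Split {s1,s4,s5,s7,s8} by δ(·,x) → {s1,s4,s5,s8} and {s7}.
On input x, block {s1,s4,s5,s8} splits into {s1,s5,s8} and {s4}.
Split {s1,s5,s8} by δ(·,y) → {s1,s5} and {s8}.
The partition is now stable with 6 blocks: {s2} | {s1,s5} | {s3,s6} | {s7} | {s4} | {s8}.
s3 and s6 lie in the same block of the stable partition, so they are equivalent — no string distinguishes them.

Yes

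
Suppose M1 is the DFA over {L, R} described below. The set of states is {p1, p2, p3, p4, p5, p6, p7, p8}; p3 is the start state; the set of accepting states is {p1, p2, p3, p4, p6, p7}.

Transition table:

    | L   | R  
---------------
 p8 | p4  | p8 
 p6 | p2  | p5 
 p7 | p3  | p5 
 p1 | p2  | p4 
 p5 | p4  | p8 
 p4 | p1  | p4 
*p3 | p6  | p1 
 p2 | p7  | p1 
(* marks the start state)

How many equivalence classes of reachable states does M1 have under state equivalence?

All states are reachable from the start state.
Start with accepting vs non-accepting: {p1,p2,p3,p4,p6,p7} | {p5,p8}.
Refine {p1,p2,p3,p4,p6,p7} on symbol R: members go to different blocks, giving {p1,p2,p3,p4} and {p6,p7}.
Split {p1,p2,p3,p4} by δ(·,L) → {p1,p4} and {p2,p3}.
Refine {p1,p4} on symbol L: members go to different blocks, giving {p1} and {p4}.
Stable partition: {p1} | {p5,p8} | {p6,p7} | {p2,p3} | {p4} — 5 equivalence classes.

5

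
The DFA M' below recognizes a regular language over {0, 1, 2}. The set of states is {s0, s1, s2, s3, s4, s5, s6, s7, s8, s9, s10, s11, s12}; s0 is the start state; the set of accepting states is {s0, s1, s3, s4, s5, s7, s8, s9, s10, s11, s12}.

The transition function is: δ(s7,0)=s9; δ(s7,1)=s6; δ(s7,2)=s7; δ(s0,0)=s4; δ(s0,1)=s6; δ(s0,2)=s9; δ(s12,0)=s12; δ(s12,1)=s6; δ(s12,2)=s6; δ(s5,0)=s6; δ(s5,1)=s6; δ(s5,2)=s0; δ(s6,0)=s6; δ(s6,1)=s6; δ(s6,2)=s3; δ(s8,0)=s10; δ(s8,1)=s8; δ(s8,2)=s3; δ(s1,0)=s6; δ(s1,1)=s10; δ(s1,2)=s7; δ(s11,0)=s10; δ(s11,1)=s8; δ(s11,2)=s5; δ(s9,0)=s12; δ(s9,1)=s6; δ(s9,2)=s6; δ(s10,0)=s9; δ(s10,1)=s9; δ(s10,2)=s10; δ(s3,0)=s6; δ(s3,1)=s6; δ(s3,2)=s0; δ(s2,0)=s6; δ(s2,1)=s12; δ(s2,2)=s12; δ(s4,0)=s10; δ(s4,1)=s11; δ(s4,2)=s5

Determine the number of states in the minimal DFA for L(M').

6

First remove the unreachable states {s1,s2,s7}; 10 states remain.
Start with accepting vs non-accepting: {s0,s3,s4,s5,s8,s9,s10,s11,s12} | {s6}.
Refine {s0,s3,s4,s5,s8,s9,s10,s11,s12} on symbol 0: members go to different blocks, giving {s0,s4,s8,s9,s10,s11,s12} and {s3,s5}.
Refine {s0,s4,s8,s9,s10,s11,s12} on symbol 1: members go to different blocks, giving {s4,s8,s10,s11} and {s0,s9,s12}.
Split {s4,s8,s10,s11} by δ(·,0) → {s4,s8,s11} and {s10}.
Refine {s0,s9,s12} on symbol 0: members go to different blocks, giving {s9,s12} and {s0}.
Stable partition: {s4,s8,s11} | {s6} | {s3,s5} | {s9,s12} | {s10} | {s0} — 6 equivalence classes.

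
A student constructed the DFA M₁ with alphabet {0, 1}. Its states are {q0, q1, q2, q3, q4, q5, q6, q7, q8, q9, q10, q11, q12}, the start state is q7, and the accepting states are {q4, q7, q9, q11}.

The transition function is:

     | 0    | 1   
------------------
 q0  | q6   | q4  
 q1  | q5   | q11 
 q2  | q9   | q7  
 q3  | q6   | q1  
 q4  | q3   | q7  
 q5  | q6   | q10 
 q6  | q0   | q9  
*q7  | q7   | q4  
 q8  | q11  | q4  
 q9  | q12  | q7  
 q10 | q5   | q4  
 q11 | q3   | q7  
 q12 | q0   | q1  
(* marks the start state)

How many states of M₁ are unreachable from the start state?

2

BFS from q7 reaches {q0, q1, q3, q4, q5, q6, q7, q9, q10, q11, q12}; the 2 state(s) q2, q8 are never visited.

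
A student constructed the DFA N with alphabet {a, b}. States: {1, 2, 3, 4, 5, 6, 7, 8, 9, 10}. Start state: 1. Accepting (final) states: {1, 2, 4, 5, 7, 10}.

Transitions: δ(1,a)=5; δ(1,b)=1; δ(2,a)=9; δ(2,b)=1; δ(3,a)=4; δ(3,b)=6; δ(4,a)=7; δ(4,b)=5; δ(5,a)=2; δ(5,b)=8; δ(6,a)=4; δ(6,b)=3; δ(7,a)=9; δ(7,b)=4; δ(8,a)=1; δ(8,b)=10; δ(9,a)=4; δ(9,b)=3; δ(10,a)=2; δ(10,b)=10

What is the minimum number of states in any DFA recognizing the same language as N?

All states are reachable from the start state.
P0 = {1,2,4,5,7,10} | {3,6,8,9}.
Split {1,2,4,5,7,10} by δ(·,a) → {1,4,5,10} and {2,7}.
On input a, block {1,4,5,10} splits into {4,5,10} and {1}.
On input b, block {4,5,10} splits into {4,10} and {5}.
On input b, block {4,10} splits into {4} and {10}.
Split {3,6,8,9} by δ(·,a) → {3,6,9} and {8}.
Split {2,7} by δ(·,b) → {2} and {7}.
Stable partition: {4} | {3,6,9} | {2} | {1} | {5} | {10} | {8} | {7} — 8 equivalence classes.

8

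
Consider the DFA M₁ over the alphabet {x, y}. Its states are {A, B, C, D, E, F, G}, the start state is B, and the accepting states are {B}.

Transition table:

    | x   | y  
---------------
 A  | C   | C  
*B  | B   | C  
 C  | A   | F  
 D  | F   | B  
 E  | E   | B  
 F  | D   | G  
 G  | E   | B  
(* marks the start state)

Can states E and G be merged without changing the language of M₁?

P0 = {B} | {A,C,D,E,F,G}.
Split {A,C,D,E,F,G} by δ(·,y) → {A,C,F} and {D,E,G}.
On input x, block {A,C,F} splits into {A,C} and {F}.
On input y, block {A,C} splits into {A} and {C}.
Split {D,E,G} by δ(·,x) → {E,G} and {D}.
No further refinement is possible. Final partition (6 blocks): {B} | {A} | {E,G} | {F} | {C} | {D}.
E and G lie in the same block of the stable partition, so they are equivalent — no string distinguishes them.

Yes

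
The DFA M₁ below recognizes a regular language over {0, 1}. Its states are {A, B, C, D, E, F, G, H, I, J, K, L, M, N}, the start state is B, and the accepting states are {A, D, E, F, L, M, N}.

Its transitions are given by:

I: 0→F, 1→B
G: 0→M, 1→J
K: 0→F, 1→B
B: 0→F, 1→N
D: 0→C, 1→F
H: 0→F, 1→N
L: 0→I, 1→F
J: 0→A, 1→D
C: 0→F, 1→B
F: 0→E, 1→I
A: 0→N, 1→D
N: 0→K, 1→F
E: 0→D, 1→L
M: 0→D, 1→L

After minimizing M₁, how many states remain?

5

States {A,G,H,J,M} cannot be reached from the start state, so discard them.
Initial partition by acceptance: {D,E,F,L,N} | {B,C,I,K}.
Split {D,E,F,L,N} by δ(·,0) → {D,L,N} and {E,F}.
On input 1, block {B,C,I,K} splits into {C,I,K} and {B}.
Split {E,F} by δ(·,0) → {E} and {F}.
Stable partition: {D,L,N} | {C,I,K} | {E} | {B} | {F} — 5 equivalence classes.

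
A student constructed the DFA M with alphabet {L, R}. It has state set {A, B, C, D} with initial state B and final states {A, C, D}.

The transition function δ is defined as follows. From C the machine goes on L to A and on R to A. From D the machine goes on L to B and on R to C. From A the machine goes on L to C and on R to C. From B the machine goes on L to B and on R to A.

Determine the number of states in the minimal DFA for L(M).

2

States {D} cannot be reached from the start state, so discard them.
P0 = {A,C} | {B}.
Stable partition: {A,C} | {B} — 2 equivalence classes.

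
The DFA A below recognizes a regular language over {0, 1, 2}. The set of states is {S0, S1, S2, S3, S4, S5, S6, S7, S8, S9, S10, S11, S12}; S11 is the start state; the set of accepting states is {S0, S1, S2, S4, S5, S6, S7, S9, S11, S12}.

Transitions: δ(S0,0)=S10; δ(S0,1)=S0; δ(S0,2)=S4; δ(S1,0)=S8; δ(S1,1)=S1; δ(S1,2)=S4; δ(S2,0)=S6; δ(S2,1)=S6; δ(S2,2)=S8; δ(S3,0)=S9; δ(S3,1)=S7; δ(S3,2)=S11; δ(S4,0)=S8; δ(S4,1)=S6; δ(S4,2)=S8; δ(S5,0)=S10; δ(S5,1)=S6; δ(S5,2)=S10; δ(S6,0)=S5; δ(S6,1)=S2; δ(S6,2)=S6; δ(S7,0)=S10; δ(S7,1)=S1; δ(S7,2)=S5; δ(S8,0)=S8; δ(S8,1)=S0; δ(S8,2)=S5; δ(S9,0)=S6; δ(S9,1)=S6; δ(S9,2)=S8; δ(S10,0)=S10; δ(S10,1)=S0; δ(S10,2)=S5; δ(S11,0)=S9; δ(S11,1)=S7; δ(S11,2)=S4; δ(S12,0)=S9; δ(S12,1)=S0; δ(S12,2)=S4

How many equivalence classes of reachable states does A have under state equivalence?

6

First remove the unreachable states {S3,S12}; 11 states remain.
Start with accepting vs non-accepting: {S0,S1,S2,S4,S5,S6,S7,S9,S11} | {S8,S10}.
On input 0, block {S0,S1,S2,S4,S5,S6,S7,S9,S11} splits into {S0,S1,S4,S5,S7} and {S2,S6,S9,S11}.
Refine {S0,S1,S4,S5,S7} on symbol 1: members go to different blocks, giving {S0,S1,S7} and {S4,S5}.
Refine {S2,S6,S9,S11} on symbol 0: members go to different blocks, giving {S2,S9,S11} and {S6}.
Split {S2,S9,S11} by δ(·,0) → {S2,S9} and {S11}.
Stable partition: {S0,S1,S7} | {S8,S10} | {S2,S9} | {S4,S5} | {S6} | {S11} — 6 equivalence classes.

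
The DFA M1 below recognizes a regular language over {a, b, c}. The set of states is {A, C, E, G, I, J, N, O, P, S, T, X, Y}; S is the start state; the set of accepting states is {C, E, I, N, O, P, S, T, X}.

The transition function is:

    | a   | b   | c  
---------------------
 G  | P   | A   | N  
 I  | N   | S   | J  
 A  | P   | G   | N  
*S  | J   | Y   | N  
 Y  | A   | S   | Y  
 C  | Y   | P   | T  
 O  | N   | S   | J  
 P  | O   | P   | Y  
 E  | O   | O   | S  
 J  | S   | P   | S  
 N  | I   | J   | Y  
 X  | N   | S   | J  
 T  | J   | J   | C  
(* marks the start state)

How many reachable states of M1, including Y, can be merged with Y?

First remove the unreachable states {C,E,T,X}; 9 states remain.
P0 = {I,N,O,P,S} | {A,G,J,Y}.
Split {I,N,O,P,S} by δ(·,a) → {I,N,O,P} and {S}.
Refine {I,N,O,P} on symbol b: members go to different blocks, giving {I,O} and {N} and {P}.
Split {A,G,J,Y} by δ(·,a) → {A,G} and {J} and {Y}.
The partition is now stable with 7 blocks: {I,O} | {A,G} | {S} | {N} | {P} | {J} | {Y}.
State Y belongs to the block {Y}, which has 1 states.

1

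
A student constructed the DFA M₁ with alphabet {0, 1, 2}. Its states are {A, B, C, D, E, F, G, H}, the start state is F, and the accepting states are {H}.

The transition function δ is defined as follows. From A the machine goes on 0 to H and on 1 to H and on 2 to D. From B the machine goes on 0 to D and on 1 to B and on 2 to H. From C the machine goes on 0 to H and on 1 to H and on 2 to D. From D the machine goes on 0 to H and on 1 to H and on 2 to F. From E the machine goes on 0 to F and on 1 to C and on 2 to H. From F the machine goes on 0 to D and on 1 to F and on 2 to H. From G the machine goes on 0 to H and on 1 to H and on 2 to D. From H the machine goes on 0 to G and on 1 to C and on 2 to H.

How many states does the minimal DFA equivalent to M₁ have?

First remove the unreachable states {A,B,E}; 5 states remain.
Initial partition by acceptance: {H} | {C,D,F,G}.
Split {C,D,F,G} by δ(·,0) → {C,D,G} and {F}.
Split {C,D,G} by δ(·,2) → {C,G} and {D}.
The partition is now stable with 4 blocks: {H} | {C,G} | {F} | {D}.

4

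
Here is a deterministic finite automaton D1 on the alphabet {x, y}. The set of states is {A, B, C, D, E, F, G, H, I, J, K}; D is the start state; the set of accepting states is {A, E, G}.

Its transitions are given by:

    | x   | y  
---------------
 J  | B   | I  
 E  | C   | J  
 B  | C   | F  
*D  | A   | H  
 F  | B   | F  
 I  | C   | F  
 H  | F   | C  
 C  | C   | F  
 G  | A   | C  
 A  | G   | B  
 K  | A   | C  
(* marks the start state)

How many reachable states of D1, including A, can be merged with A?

2

Reachable states from the start: {A,B,C,D,F,G,H}. Unreachable: {E,I,J,K} — drop them.
Initial partition by acceptance: {A,G} | {B,C,D,F,H}.
On input x, block {B,C,D,F,H} splits into {B,C,F,H} and {D}.
No further refinement is possible. Final partition (3 blocks): {A,G} | {B,C,F,H} | {D}.
The equivalence class containing A is {A,G}, of size 2.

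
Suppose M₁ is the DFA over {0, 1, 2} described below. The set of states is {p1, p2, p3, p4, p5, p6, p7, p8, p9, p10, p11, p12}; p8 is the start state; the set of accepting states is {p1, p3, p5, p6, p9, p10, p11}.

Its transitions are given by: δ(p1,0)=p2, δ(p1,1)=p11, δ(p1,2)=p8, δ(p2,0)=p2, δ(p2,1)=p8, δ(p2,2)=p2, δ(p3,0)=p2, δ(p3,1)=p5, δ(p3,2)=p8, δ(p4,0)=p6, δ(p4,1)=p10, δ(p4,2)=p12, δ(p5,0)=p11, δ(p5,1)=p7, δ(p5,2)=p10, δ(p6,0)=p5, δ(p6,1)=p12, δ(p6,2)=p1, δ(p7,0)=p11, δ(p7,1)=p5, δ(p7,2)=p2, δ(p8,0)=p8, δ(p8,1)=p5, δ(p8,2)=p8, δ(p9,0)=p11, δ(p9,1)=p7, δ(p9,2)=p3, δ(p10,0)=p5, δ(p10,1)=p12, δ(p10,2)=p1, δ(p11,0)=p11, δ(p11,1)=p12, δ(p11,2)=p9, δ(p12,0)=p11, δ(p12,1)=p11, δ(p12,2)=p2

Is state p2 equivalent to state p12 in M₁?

No

States {p4,p6} cannot be reached from the start state, so discard them.
Initial partition by acceptance: {p1,p3,p5,p9,p10,p11} | {p2,p7,p8,p12}.
On input 0, block {p1,p3,p5,p9,p10,p11} splits into {p5,p9,p10,p11} and {p1,p3}.
On input 2, block {p5,p9,p10,p11} splits into {p5,p11} and {p9,p10}.
Split {p2,p7,p8,p12} by δ(·,0) → {p2,p8} and {p7,p12}.
Split {p2,p8} by δ(·,1) → {p2} and {p8}.
No further refinement is possible. Final partition (6 blocks): {p5,p11} | {p2} | {p1,p3} | {p9,p10} | {p7,p12} | {p8}.
p2 and p12 end up in different blocks, so they are distinguishable. For instance, the string '0' is accepted from only p12.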